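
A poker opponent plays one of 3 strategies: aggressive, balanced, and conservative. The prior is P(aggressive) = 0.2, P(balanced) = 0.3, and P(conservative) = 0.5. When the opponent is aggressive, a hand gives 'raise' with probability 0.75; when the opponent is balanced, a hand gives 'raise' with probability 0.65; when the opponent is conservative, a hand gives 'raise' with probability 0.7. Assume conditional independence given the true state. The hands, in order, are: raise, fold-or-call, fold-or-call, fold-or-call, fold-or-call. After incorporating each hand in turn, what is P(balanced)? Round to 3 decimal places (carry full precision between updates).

0.461

Each posterior becomes the prior for the next update.
After 'raise': normaliser = 0.75·0.2000 + 0.65·0.3000 + 0.7·0.5000; P(aggressive) ≈ 0.2158, P(balanced) ≈ 0.2806, P(conservative) ≈ 0.5036
After 'fold-or-call': normaliser = 0.25·0.2158 + 0.35·0.2806 + 0.3·0.5036; P(aggressive) ≈ 0.1779, P(balanced) ≈ 0.3238, P(conservative) ≈ 0.4982
After 'fold-or-call': normaliser = 0.25·0.1779 + 0.35·0.3238 + 0.3·0.4982; P(aggressive) ≈ 0.1448, P(balanced) ≈ 0.3688, P(conservative) ≈ 0.4864
After 'fold-or-call': normaliser = 0.25·0.1448 + 0.35·0.3688 + 0.3·0.4864; P(aggressive) ≈ 0.1163, P(balanced) ≈ 0.4148, P(conservative) ≈ 0.4689
After 'fold-or-call': normaliser = 0.25·0.1163 + 0.35·0.4148 + 0.3·0.4689; P(aggressive) ≈ 0.0923, P(balanced) ≈ 0.4610, P(conservative) ≈ 0.4467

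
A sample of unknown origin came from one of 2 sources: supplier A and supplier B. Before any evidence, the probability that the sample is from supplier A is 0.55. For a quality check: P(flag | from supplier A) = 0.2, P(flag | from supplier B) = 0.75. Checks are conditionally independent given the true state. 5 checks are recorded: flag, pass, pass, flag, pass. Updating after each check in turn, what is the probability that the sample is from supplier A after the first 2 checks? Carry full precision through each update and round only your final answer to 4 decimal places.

Each posterior becomes the prior for the next update.
After 'flag': P(supplier A) = 0.2·0.5500 / (0.2·0.5500 + 0.75·0.4500) ≈ 0.2458
After 'pass': P(supplier A) = 0.8·0.2458 / (0.8·0.2458 + 0.25·0.7542) ≈ 0.5105

0.5105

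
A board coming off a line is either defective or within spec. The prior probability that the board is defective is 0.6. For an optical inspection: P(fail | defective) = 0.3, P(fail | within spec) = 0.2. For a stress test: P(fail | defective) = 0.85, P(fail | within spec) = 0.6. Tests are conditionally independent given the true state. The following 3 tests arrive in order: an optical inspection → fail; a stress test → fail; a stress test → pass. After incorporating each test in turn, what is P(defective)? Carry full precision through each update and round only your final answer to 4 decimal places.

0.5445

Each posterior becomes the prior for the next update.
After an optical inspection='fail': P(defective) = 0.3·0.6000 / (0.3·0.6000 + 0.2·0.4000) ≈ 0.6923
After a stress test='fail': P(defective) = 0.85·0.6923 / (0.85·0.6923 + 0.6·0.3077) ≈ 0.7612
After a stress test='pass': P(defective) = 0.15·0.7612 / (0.15·0.7612 + 0.4·0.2388) ≈ 0.5445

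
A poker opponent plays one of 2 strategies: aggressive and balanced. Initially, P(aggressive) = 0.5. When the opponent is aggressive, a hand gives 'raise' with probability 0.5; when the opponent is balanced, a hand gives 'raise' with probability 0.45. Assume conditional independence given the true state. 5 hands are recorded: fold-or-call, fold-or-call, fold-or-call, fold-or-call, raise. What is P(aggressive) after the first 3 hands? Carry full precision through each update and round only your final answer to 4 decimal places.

0.4290

After 'fold-or-call': P(aggressive) = 0.5·0.5000 / (0.5·0.5000 + 0.55·0.5000) ≈ 0.4762
After 'fold-or-call': P(aggressive) = 0.5·0.4762 / (0.5·0.4762 + 0.55·0.5238) ≈ 0.4525
After 'fold-or-call': P(aggressive) = 0.5·0.4525 / (0.5·0.4525 + 0.55·0.5475) ≈ 0.4290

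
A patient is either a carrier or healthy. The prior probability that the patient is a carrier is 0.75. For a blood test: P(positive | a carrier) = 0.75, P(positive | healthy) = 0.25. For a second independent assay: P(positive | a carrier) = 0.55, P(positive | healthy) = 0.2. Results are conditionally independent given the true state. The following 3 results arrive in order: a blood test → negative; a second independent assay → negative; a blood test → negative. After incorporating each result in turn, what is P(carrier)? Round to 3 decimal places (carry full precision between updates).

0.158

After a blood test='negative': P(carrier) = 0.25·0.7500 / (0.25·0.7500 + 0.75·0.2500) ≈ 0.5000
After a second independent assay='negative': P(carrier) = 0.45·0.5000 / (0.45·0.5000 + 0.8·0.5000) ≈ 0.3600
After a blood test='negative': P(carrier) = 0.25·0.3600 / (0.25·0.3600 + 0.75·0.6400) ≈ 0.1579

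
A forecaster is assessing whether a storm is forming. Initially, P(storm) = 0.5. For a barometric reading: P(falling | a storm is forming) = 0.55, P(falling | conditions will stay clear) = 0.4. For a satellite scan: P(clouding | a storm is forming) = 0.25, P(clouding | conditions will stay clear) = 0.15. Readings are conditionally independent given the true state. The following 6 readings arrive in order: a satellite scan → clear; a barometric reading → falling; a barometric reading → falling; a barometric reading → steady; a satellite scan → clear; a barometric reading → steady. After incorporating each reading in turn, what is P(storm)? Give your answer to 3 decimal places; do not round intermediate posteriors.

0.453

After a satellite scan='clear': P(storm) = 0.75·0.5000 / (0.75·0.5000 + 0.85·0.5000) ≈ 0.4688
After a barometric reading='falling': P(storm) = 0.55·0.4688 / (0.55·0.4688 + 0.4·0.5312) ≈ 0.5482
After a barometric reading='falling': P(storm) = 0.55·0.5482 / (0.55·0.5482 + 0.4·0.4518) ≈ 0.6252
After a barometric reading='steady': P(storm) = 0.45·0.6252 / (0.45·0.6252 + 0.6·0.3748) ≈ 0.5558
After a satellite scan='clear': P(storm) = 0.75·0.5558 / (0.75·0.5558 + 0.85·0.4442) ≈ 0.5247
After a barometric reading='steady': P(storm) = 0.45·0.5247 / (0.45·0.5247 + 0.6·0.4753) ≈ 0.4529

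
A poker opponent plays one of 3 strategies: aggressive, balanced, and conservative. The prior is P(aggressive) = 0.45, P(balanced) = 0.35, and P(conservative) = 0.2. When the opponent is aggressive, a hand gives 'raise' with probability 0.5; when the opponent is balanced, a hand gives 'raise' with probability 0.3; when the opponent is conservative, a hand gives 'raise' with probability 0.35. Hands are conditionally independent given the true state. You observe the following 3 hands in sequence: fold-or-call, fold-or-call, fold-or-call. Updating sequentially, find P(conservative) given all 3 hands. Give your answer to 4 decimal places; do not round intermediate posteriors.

After 'fold-or-call': normaliser = 0.5·0.4500 + 0.7·0.3500 + 0.65·0.2000; P(aggressive) ≈ 0.3750, P(balanced) ≈ 0.4083, P(conservative) ≈ 0.2167
After 'fold-or-call': normaliser = 0.5·0.3750 + 0.7·0.4083 + 0.65·0.2167; P(aggressive) ≈ 0.3053, P(balanced) ≈ 0.4654, P(conservative) ≈ 0.2293
After 'fold-or-call': normaliser = 0.5·0.3053 + 0.7·0.4654 + 0.65·0.2293; P(aggressive) ≈ 0.2433, P(balanced) ≈ 0.5192, P(conservative) ≈ 0.2375

0.2375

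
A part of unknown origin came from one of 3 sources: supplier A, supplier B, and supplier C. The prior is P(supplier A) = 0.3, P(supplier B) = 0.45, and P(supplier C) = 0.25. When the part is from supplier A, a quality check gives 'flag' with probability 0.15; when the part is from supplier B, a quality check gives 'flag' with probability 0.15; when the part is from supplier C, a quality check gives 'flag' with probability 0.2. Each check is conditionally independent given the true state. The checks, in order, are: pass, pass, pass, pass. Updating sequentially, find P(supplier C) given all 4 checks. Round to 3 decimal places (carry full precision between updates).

Apply Bayes' rule sequentially, carrying P(supplier C) forward.
After 'pass': normaliser = 0.85·0.3000 + 0.85·0.4500 + 0.8·0.2500; P(supplier A) ≈ 0.3045, P(supplier B) ≈ 0.4567, P(supplier C) ≈ 0.2388
After 'pass': normaliser = 0.85·0.3045 + 0.85·0.4567 + 0.8·0.2388; P(supplier A) ≈ 0.3088, P(supplier B) ≈ 0.4632, P(supplier C) ≈ 0.2280
After 'pass': normaliser = 0.85·0.3088 + 0.85·0.4632 + 0.8·0.2280; P(supplier A) ≈ 0.3130, P(supplier B) ≈ 0.4695, P(supplier C) ≈ 0.2175
After 'pass': normaliser = 0.85·0.3130 + 0.85·0.4695 + 0.8·0.2175; P(supplier A) ≈ 0.3171, P(supplier B) ≈ 0.4756, P(supplier C) ≈ 0.2073

0.207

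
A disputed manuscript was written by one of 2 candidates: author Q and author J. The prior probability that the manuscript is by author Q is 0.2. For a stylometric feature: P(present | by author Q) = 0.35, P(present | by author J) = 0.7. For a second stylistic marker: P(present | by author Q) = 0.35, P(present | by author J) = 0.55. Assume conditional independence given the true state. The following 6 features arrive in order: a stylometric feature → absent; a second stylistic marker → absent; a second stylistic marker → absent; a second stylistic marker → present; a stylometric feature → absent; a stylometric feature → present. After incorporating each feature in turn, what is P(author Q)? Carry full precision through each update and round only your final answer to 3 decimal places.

After a stylometric feature='absent': P(author Q) = 0.65·0.2000 / (0.65·0.2000 + 0.3·0.8000) ≈ 0.3514
After a second stylistic marker='absent': P(author Q) = 0.65·0.3514 / (0.65·0.3514 + 0.45·0.6486) ≈ 0.4390
After a second stylistic marker='absent': P(author Q) = 0.65·0.4390 / (0.65·0.4390 + 0.45·0.5610) ≈ 0.5305
After a second stylistic marker='present': P(author Q) = 0.35·0.5305 / (0.35·0.5305 + 0.55·0.4695) ≈ 0.4183
After a stylometric feature='absent': P(author Q) = 0.65·0.4183 / (0.65·0.4183 + 0.3·0.5817) ≈ 0.6091
After a stylometric feature='present': P(author Q) = 0.35·0.6091 / (0.35·0.6091 + 0.7·0.3909) ≈ 0.4379

0.438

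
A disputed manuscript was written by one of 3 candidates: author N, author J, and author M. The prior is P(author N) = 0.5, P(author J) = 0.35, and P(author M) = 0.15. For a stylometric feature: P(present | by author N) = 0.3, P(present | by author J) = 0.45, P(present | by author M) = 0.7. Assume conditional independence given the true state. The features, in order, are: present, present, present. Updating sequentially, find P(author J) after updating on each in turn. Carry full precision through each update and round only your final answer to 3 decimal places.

0.329

After 'present': normaliser = 0.3·0.5000 + 0.45·0.3500 + 0.7·0.1500; P(author N) ≈ 0.3636, P(author J) ≈ 0.3818, P(author M) ≈ 0.2545
After 'present': normaliser = 0.3·0.3636 + 0.45·0.3818 + 0.7·0.2545; P(author N) ≈ 0.2376, P(author J) ≈ 0.3743, P(author M) ≈ 0.3881
After 'present': normaliser = 0.3·0.2376 + 0.45·0.3743 + 0.7·0.3881; P(author N) ≈ 0.1394, P(author J) ≈ 0.3293, P(author M) ≈ 0.5313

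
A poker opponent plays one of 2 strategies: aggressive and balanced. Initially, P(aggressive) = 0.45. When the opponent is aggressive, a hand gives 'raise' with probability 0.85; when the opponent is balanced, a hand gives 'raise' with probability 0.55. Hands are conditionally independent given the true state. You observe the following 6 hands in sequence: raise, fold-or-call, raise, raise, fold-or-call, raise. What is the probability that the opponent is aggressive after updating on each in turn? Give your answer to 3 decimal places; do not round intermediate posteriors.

0.341

After 'raise': P(aggressive) = 0.85·0.4500 / (0.85·0.4500 + 0.55·0.5500) ≈ 0.5584
After 'fold-or-call': P(aggressive) = 0.15·0.5584 / (0.15·0.5584 + 0.45·0.4416) ≈ 0.2965
After 'raise': P(aggressive) = 0.85·0.2965 / (0.85·0.2965 + 0.55·0.7035) ≈ 0.3944
After 'raise': P(aggressive) = 0.85·0.3944 / (0.85·0.3944 + 0.55·0.6056) ≈ 0.5017
After 'fold-or-call': P(aggressive) = 0.15·0.5017 / (0.15·0.5017 + 0.45·0.4983) ≈ 0.2513
After 'raise': P(aggressive) = 0.85·0.2513 / (0.85·0.2513 + 0.55·0.7487) ≈ 0.3415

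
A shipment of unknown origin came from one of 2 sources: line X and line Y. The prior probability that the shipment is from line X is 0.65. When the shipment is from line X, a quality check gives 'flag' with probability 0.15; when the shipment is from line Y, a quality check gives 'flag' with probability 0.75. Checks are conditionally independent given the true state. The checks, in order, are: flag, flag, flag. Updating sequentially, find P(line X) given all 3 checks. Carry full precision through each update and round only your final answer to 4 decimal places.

After 'flag': P(line X) = 0.15·0.6500 / (0.15·0.6500 + 0.75·0.3500) ≈ 0.2708
After 'flag': P(line X) = 0.15·0.2708 / (0.15·0.2708 + 0.75·0.7292) ≈ 0.0691
After 'flag': P(line X) = 0.15·0.0691 / (0.15·0.0691 + 0.75·0.9309) ≈ 0.0146

0.0146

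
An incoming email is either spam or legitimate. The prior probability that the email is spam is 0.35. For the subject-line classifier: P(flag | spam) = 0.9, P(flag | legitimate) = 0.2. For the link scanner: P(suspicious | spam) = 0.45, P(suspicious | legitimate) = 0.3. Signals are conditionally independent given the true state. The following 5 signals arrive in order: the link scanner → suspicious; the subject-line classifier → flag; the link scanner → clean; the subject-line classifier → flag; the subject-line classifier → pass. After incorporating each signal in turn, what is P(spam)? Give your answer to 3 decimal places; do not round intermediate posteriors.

Apply Bayes' rule sequentially, carrying P(spam) forward.
After the link scanner='suspicious': P(spam) = 0.45·0.3500 / (0.45·0.3500 + 0.3·0.6500) ≈ 0.4468
After the subject-line classifier='flag': P(spam) = 0.9·0.4468 / (0.9·0.4468 + 0.2·0.5532) ≈ 0.7842
After the link scanner='clean': P(spam) = 0.55·0.7842 / (0.55·0.7842 + 0.7·0.2158) ≈ 0.7406
After the subject-line classifier='flag': P(spam) = 0.9·0.7406 / (0.9·0.7406 + 0.2·0.2594) ≈ 0.9278
After the subject-line classifier='pass': P(spam) = 0.1·0.9278 / (0.1·0.9278 + 0.8·0.0722) ≈ 0.6163

0.616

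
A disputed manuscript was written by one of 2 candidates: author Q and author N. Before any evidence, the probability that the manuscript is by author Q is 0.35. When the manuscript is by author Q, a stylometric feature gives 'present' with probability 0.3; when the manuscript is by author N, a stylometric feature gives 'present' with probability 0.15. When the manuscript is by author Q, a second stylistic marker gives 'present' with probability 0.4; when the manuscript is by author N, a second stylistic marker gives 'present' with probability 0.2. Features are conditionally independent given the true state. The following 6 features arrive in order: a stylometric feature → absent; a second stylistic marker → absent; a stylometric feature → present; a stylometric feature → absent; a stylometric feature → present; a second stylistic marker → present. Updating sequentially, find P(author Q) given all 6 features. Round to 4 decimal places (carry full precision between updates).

After a stylometric feature='absent': P(author Q) = 0.7·0.3500 / (0.7·0.3500 + 0.85·0.6500) ≈ 0.3072
After a second stylistic marker='absent': P(author Q) = 0.6·0.3072 / (0.6·0.3072 + 0.8·0.6928) ≈ 0.2496
After a stylometric feature='present': P(author Q) = 0.3·0.2496 / (0.3·0.2496 + 0.15·0.7504) ≈ 0.3995
After a stylometric feature='absent': P(author Q) = 0.7·0.3995 / (0.7·0.3995 + 0.85·0.6005) ≈ 0.3539
After a stylometric feature='present': P(author Q) = 0.3·0.3539 / (0.3·0.3539 + 0.15·0.6461) ≈ 0.5228
After a second stylistic marker='present': P(author Q) = 0.4·0.5228 / (0.4·0.5228 + 0.2·0.4772) ≈ 0.6866

0.6866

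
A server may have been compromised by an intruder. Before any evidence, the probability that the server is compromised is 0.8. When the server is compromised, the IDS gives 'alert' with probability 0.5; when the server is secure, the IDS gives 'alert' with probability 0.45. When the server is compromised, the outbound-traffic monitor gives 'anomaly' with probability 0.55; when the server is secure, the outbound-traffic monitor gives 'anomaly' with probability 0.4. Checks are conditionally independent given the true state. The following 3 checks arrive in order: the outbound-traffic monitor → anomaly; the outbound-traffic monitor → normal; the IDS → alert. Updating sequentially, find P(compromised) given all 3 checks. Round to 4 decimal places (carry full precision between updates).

After the outbound-traffic monitor='anomaly': P(compromised) = 0.55·0.8000 / (0.55·0.8000 + 0.4·0.2000) ≈ 0.8462
After the outbound-traffic monitor='normal': P(compromised) = 0.45·0.8462 / (0.45·0.8462 + 0.6·0.1538) ≈ 0.8049
After the IDS='alert': P(compromised) = 0.5·0.8049 / (0.5·0.8049 + 0.45·0.1951) ≈ 0.8209

0.8209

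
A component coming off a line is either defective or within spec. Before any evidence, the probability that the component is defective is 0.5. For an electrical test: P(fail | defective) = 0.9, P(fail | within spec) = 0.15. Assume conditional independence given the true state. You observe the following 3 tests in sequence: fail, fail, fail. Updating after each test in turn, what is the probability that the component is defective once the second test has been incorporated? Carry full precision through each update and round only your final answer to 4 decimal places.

0.9730

After 'fail': P(defective) = 0.9·0.5000 / (0.9·0.5000 + 0.15·0.5000) ≈ 0.8571
After 'fail': P(defective) = 0.9·0.8571 / (0.9·0.8571 + 0.15·0.1429) ≈ 0.9730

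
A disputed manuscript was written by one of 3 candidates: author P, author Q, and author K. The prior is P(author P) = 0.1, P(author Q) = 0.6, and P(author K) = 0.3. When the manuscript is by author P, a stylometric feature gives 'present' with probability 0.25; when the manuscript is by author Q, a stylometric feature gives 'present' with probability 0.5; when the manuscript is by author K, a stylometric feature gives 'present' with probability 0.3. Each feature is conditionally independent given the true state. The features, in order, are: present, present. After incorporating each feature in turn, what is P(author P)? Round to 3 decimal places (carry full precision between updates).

0.034

After 'present': normaliser = 0.25·0.1000 + 0.5·0.6000 + 0.3·0.3000; P(author P) ≈ 0.0602, P(author Q) ≈ 0.7229, P(author K) ≈ 0.2169
After 'present': normaliser = 0.25·0.0602 + 0.5·0.7229 + 0.3·0.2169; P(author P) ≈ 0.0341, P(author Q) ≈ 0.8186, P(author K) ≈ 0.1473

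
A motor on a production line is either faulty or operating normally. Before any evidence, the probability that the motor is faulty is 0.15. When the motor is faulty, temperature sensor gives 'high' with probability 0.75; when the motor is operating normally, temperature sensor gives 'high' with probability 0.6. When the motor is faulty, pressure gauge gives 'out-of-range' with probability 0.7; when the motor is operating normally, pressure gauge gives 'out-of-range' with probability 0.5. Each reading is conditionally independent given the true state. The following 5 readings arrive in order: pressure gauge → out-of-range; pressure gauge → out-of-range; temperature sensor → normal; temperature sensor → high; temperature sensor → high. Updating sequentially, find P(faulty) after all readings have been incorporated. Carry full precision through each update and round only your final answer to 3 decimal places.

0.252

Apply Bayes' rule sequentially, carrying P(faulty) forward.
After pressure gauge='out-of-range': P(faulty) = 0.7·0.1500 / (0.7·0.1500 + 0.5·0.8500) ≈ 0.1981
After pressure gauge='out-of-range': P(faulty) = 0.7·0.1981 / (0.7·0.1981 + 0.5·0.8019) ≈ 0.2570
After temperature sensor='normal': P(faulty) = 0.25·0.2570 / (0.25·0.2570 + 0.4·0.7430) ≈ 0.1778
After temperature sensor='high': P(faulty) = 0.75·0.1778 / (0.75·0.1778 + 0.6·0.8222) ≈ 0.2127
After temperature sensor='high': P(faulty) = 0.75·0.2127 / (0.75·0.2127 + 0.6·0.7873) ≈ 0.2525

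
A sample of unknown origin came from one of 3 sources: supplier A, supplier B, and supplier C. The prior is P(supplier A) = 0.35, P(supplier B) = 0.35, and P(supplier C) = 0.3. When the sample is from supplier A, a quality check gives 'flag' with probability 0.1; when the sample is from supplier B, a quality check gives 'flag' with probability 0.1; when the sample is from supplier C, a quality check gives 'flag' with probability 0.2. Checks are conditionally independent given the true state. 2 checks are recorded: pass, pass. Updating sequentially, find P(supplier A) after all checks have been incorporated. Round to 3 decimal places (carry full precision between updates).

Each posterior becomes the prior for the next update.
After 'pass': normaliser = 0.9·0.3500 + 0.9·0.3500 + 0.8·0.3000; P(supplier A) ≈ 0.3621, P(supplier B) ≈ 0.3621, P(supplier C) ≈ 0.2759
After 'pass': normaliser = 0.9·0.3621 + 0.9·0.3621 + 0.8·0.2759; P(supplier A) ≈ 0.3735, P(supplier B) ≈ 0.3735, P(supplier C) ≈ 0.2530

0.374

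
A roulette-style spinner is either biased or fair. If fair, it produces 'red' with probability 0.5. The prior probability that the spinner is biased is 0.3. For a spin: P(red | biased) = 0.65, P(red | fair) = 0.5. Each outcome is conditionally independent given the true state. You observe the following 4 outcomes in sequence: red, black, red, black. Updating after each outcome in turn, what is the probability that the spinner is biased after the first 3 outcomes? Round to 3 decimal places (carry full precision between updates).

0.336

After 'red': P(biased) = 0.65·0.3000 / (0.65·0.3000 + 0.5·0.7000) ≈ 0.3578
After 'black': P(biased) = 0.35·0.3578 / (0.35·0.3578 + 0.5·0.6422) ≈ 0.2806
After 'red': P(biased) = 0.65·0.2806 / (0.65·0.2806 + 0.5·0.7194) ≈ 0.3364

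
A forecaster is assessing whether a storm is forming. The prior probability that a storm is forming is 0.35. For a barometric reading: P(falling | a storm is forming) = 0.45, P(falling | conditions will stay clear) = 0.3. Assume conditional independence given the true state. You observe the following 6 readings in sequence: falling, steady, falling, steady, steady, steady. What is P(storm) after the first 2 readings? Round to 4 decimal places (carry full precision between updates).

0.3882

After 'falling': P(storm) = 0.45·0.3500 / (0.45·0.3500 + 0.3·0.6500) ≈ 0.4468
After 'steady': P(storm) = 0.55·0.4468 / (0.55·0.4468 + 0.7·0.5532) ≈ 0.3882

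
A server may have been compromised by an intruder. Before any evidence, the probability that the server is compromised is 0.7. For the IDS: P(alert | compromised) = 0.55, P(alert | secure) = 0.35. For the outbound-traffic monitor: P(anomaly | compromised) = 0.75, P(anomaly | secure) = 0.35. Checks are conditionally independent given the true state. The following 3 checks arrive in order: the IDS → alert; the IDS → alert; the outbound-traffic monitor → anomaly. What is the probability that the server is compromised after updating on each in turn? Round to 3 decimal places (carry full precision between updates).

Each posterior becomes the prior for the next update.
After the IDS='alert': P(compromised) = 0.55·0.7000 / (0.55·0.7000 + 0.35·0.3000) ≈ 0.7857
After the IDS='alert': P(compromised) = 0.55·0.7857 / (0.55·0.7857 + 0.35·0.2143) ≈ 0.8521
After the outbound-traffic monitor='anomaly': P(compromised) = 0.75·0.8521 / (0.75·0.8521 + 0.35·0.1479) ≈ 0.9251

0.925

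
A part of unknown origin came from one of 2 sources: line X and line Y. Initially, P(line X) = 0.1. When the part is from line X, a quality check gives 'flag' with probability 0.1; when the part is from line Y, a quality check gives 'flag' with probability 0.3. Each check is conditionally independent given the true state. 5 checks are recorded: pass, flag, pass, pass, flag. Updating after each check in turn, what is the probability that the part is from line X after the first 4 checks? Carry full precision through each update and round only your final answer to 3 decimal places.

After 'pass': P(line X) = 0.9·0.1000 / (0.9·0.1000 + 0.7·0.9000) ≈ 0.1250
After 'flag': P(line X) = 0.1·0.1250 / (0.1·0.1250 + 0.3·0.8750) ≈ 0.0455
After 'pass': P(line X) = 0.9·0.0455 / (0.9·0.0455 + 0.7·0.9545) ≈ 0.0577
After 'pass': P(line X) = 0.9·0.0577 / (0.9·0.0577 + 0.7·0.9423) ≈ 0.0730

0.073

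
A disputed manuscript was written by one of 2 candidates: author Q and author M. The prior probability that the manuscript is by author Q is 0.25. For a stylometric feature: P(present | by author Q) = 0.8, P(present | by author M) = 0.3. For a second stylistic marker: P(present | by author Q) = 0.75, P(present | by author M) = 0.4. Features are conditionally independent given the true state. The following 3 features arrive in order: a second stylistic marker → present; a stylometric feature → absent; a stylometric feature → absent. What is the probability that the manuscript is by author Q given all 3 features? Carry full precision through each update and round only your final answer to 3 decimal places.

0.049

After a second stylistic marker='present': P(author Q) = 0.75·0.2500 / (0.75·0.2500 + 0.4·0.7500) ≈ 0.3846
After a stylometric feature='absent': P(author Q) = 0.2·0.3846 / (0.2·0.3846 + 0.7·0.6154) ≈ 0.1515
After a stylometric feature='absent': P(author Q) = 0.2·0.1515 / (0.2·0.1515 + 0.7·0.8485) ≈ 0.0485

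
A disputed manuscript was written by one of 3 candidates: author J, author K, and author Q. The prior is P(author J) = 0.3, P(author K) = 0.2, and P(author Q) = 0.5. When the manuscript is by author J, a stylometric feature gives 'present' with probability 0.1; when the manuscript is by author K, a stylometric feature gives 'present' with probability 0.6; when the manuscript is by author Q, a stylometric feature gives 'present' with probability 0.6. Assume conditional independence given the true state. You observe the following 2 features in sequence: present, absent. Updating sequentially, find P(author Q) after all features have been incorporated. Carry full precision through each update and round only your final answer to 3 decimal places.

After 'present': normaliser = 0.1·0.3000 + 0.6·0.2000 + 0.6·0.5000; P(author J) ≈ 0.0667, P(author K) ≈ 0.2667, P(author Q) ≈ 0.6667
After 'absent': normaliser = 0.9·0.0667 + 0.4·0.2667 + 0.4·0.6667; P(author J) ≈ 0.1385, P(author K) ≈ 0.2462, P(author Q) ≈ 0.6154

0.615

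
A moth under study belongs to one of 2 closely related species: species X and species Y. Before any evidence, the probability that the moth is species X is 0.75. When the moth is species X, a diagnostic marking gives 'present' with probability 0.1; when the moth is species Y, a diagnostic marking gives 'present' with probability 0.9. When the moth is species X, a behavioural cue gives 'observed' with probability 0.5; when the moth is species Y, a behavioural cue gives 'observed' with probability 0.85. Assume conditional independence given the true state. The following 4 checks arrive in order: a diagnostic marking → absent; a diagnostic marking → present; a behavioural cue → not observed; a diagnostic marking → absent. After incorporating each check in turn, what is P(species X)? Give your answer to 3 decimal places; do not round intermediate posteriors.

After a diagnostic marking='absent': P(species X) = 0.9·0.7500 / (0.9·0.7500 + 0.1·0.2500) ≈ 0.9643
After a diagnostic marking='present': P(species X) = 0.1·0.9643 / (0.1·0.9643 + 0.9·0.0357) ≈ 0.7500
After a behavioural cue='not observed': P(species X) = 0.5·0.7500 / (0.5·0.7500 + 0.15·0.2500) ≈ 0.9091
After a diagnostic marking='absent': P(species X) = 0.9·0.9091 / (0.9·0.9091 + 0.1·0.0909) ≈ 0.9890

0.989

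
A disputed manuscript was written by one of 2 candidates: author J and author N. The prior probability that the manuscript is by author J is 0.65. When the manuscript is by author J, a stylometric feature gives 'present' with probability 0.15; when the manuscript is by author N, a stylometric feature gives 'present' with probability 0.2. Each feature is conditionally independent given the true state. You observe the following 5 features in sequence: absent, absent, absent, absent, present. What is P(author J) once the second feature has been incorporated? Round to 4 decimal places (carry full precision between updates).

0.6771

After 'absent': P(author J) = 0.85·0.6500 / (0.85·0.6500 + 0.8·0.3500) ≈ 0.6637
After 'absent': P(author J) = 0.85·0.6637 / (0.85·0.6637 + 0.8·0.3363) ≈ 0.6771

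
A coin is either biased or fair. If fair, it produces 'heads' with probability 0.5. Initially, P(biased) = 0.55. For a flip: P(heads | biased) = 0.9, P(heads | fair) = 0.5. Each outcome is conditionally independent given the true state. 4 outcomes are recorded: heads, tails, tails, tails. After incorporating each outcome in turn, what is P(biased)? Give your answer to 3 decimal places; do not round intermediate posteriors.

0.017

Each posterior becomes the prior for the next update.
After 'heads': P(biased) = 0.9·0.5500 / (0.9·0.5500 + 0.5·0.4500) ≈ 0.6875
After 'tails': P(biased) = 0.1·0.6875 / (0.1·0.6875 + 0.5·0.3125) ≈ 0.3056
After 'tails': P(biased) = 0.1·0.3056 / (0.1·0.3056 + 0.5·0.6944) ≈ 0.0809
After 'tails': P(biased) = 0.1·0.0809 / (0.1·0.0809 + 0.5·0.9191) ≈ 0.0173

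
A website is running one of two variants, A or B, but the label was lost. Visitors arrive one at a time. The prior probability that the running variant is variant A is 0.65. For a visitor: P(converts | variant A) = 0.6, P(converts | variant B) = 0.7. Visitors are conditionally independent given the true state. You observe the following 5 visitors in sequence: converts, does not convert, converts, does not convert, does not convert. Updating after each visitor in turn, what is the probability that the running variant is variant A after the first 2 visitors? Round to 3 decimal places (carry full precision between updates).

0.680

After 'converts': P(A) = 0.6·0.6500 / (0.6·0.6500 + 0.7·0.3500) ≈ 0.6142
After 'does not convert': P(A) = 0.4·0.6142 / (0.4·0.6142 + 0.3·0.3858) ≈ 0.6797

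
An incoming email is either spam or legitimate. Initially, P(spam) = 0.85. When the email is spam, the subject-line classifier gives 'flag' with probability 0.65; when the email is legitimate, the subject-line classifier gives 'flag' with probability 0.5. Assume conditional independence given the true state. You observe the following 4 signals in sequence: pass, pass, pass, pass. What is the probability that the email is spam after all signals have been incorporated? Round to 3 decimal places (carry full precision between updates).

Each posterior becomes the prior for the next update.
After 'pass': P(spam) = 0.35·0.8500 / (0.35·0.8500 + 0.5·0.1500) ≈ 0.7987
After 'pass': P(spam) = 0.35·0.7987 / (0.35·0.7987 + 0.5·0.2013) ≈ 0.7352
After 'pass': P(spam) = 0.35·0.7352 / (0.35·0.7352 + 0.5·0.2648) ≈ 0.6603
After 'pass': P(spam) = 0.35·0.6603 / (0.35·0.6603 + 0.5·0.3397) ≈ 0.5764

0.576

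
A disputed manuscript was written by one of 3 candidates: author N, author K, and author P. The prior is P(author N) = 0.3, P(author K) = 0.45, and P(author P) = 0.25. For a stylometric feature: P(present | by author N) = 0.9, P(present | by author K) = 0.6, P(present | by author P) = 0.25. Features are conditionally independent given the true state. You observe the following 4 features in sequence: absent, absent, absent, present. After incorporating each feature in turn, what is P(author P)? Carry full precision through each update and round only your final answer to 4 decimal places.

0.6004

After 'absent': normaliser = 0.1·0.3000 + 0.4·0.4500 + 0.75·0.2500; P(author N) ≈ 0.0755, P(author K) ≈ 0.4528, P(author P) ≈ 0.4717
After 'absent': normaliser = 0.1·0.0755 + 0.4·0.4528 + 0.75·0.4717; P(author N) ≈ 0.0139, P(author K) ≈ 0.3339, P(author P) ≈ 0.6522
After 'absent': normaliser = 0.1·0.0139 + 0.4·0.3339 + 0.75·0.6522; P(author N) ≈ 0.0022, P(author K) ≈ 0.2140, P(author P) ≈ 0.7838
After 'present': normaliser = 0.9·0.0022 + 0.6·0.2140 + 0.25·0.7838; P(author N) ≈ 0.0061, P(author K) ≈ 0.3935, P(author P) ≈ 0.6004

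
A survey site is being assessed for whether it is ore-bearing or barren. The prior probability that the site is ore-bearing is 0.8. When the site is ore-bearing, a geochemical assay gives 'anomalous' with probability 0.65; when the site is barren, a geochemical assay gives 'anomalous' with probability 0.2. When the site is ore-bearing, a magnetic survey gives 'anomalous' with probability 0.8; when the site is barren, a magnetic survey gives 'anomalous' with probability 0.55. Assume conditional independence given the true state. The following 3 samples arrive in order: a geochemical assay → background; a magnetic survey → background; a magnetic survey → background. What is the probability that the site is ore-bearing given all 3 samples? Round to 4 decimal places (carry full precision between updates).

After a geochemical assay='background': P(ore) = 0.35·0.8000 / (0.35·0.8000 + 0.8·0.2000) ≈ 0.6364
After a magnetic survey='background': P(ore) = 0.2·0.6364 / (0.2·0.6364 + 0.45·0.3636) ≈ 0.4375
After a magnetic survey='background': P(ore) = 0.2·0.4375 / (0.2·0.4375 + 0.45·0.5625) ≈ 0.2569

0.2569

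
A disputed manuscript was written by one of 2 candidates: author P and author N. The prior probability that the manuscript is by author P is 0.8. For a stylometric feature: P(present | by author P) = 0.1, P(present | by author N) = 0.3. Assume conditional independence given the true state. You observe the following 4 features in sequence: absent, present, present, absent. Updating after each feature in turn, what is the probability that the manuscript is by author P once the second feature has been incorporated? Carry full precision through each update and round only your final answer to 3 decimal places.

0.632

After 'absent': P(author P) = 0.9·0.8000 / (0.9·0.8000 + 0.7·0.2000) ≈ 0.8372
After 'present': P(author P) = 0.1·0.8372 / (0.1·0.8372 + 0.3·0.1628) ≈ 0.6316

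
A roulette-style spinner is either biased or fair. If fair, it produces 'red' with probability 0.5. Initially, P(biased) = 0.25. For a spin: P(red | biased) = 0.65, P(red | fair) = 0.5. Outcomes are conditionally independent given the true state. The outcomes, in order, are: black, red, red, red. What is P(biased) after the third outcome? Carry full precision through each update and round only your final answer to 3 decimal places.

Each posterior becomes the prior for the next update.
After 'black': P(biased) = 0.35·0.2500 / (0.35·0.2500 + 0.5·0.7500) ≈ 0.1892
After 'red': P(biased) = 0.65·0.1892 / (0.65·0.1892 + 0.5·0.8108) ≈ 0.2327
After 'red': P(biased) = 0.65·0.2327 / (0.65·0.2327 + 0.5·0.7673) ≈ 0.2828

0.283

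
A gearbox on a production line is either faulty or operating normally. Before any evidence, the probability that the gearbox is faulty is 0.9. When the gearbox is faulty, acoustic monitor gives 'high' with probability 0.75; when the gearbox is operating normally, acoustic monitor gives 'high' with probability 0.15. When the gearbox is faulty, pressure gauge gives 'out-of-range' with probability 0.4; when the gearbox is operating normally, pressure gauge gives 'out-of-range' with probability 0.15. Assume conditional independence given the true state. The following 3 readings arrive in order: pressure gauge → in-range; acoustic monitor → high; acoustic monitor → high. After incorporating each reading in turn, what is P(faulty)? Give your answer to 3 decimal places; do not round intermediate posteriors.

After pressure gauge='in-range': P(faulty) = 0.6·0.9000 / (0.6·0.9000 + 0.85·0.1000) ≈ 0.8640
After acoustic monitor='high': P(faulty) = 0.75·0.8640 / (0.75·0.8640 + 0.15·0.1360) ≈ 0.9695
After acoustic monitor='high': P(faulty) = 0.75·0.9695 / (0.75·0.9695 + 0.15·0.0305) ≈ 0.9937

0.994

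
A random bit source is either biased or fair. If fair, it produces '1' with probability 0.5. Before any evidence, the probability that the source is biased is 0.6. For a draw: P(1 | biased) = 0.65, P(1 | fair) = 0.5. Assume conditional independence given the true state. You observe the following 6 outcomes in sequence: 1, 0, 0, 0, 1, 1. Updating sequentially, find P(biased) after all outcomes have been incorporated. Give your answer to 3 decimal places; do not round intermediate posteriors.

After '1': P(biased) = 0.65·0.6000 / (0.65·0.6000 + 0.5·0.4000) ≈ 0.6610
After '0': P(biased) = 0.35·0.6610 / (0.35·0.6610 + 0.5·0.3390) ≈ 0.5772
After '0': P(biased) = 0.35·0.5772 / (0.35·0.5772 + 0.5·0.4228) ≈ 0.4886
After '0': P(biased) = 0.35·0.4886 / (0.35·0.4886 + 0.5·0.5114) ≈ 0.4008
After '1': P(biased) = 0.65·0.4008 / (0.65·0.4008 + 0.5·0.5992) ≈ 0.4651
After '1': P(biased) = 0.65·0.4651 / (0.65·0.4651 + 0.5·0.5349) ≈ 0.5306

0.531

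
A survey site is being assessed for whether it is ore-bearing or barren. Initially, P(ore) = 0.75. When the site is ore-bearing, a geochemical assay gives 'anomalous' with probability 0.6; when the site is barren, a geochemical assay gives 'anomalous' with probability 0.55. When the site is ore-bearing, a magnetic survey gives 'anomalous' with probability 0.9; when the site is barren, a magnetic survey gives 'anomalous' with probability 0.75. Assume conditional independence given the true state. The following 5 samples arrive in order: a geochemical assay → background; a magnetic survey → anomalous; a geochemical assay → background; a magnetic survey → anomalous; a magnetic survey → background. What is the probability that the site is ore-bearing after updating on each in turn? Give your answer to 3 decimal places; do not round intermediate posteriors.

After a geochemical assay='background': P(ore) = 0.4·0.7500 / (0.4·0.7500 + 0.45·0.2500) ≈ 0.7273
After a magnetic survey='anomalous': P(ore) = 0.9·0.7273 / (0.9·0.7273 + 0.75·0.2727) ≈ 0.7619
After a geochemical assay='background': P(ore) = 0.4·0.7619 / (0.4·0.7619 + 0.45·0.2381) ≈ 0.7399
After a magnetic survey='anomalous': P(ore) = 0.9·0.7399 / (0.9·0.7399 + 0.75·0.2601) ≈ 0.7734
After a magnetic survey='background': P(ore) = 0.1·0.7734 / (0.1·0.7734 + 0.25·0.2266) ≈ 0.5772

0.577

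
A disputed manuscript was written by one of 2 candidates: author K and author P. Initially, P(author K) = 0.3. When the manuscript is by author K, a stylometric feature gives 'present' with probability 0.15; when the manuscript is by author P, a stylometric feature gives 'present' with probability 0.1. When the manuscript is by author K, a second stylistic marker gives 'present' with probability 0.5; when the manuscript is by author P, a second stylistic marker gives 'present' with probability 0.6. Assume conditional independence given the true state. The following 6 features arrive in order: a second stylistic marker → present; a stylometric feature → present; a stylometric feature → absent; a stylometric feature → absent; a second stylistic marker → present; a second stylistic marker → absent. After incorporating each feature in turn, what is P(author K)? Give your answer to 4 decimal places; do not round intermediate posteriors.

0.3323

Apply Bayes' rule sequentially, carrying P(author K) forward.
After a second stylistic marker='present': P(author K) = 0.5·0.3000 / (0.5·0.3000 + 0.6·0.7000) ≈ 0.2632
After a stylometric feature='present': P(author K) = 0.15·0.2632 / (0.15·0.2632 + 0.1·0.7368) ≈ 0.3488
After a stylometric feature='absent': P(author K) = 0.85·0.3488 / (0.85·0.3488 + 0.9·0.6512) ≈ 0.3360
After a stylometric feature='absent': P(author K) = 0.85·0.3360 / (0.85·0.3360 + 0.9·0.6640) ≈ 0.3233
After a second stylistic marker='present': P(author K) = 0.5·0.3233 / (0.5·0.3233 + 0.6·0.6767) ≈ 0.2848
After a second stylistic marker='absent': P(author K) = 0.5·0.2848 / (0.5·0.2848 + 0.4·0.7152) ≈ 0.3323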